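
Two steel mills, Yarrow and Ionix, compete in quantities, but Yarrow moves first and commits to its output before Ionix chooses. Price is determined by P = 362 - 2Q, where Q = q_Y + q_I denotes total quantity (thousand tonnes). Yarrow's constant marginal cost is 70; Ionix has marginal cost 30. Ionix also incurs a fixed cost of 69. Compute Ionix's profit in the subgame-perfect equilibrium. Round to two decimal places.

5235.50

Solve by backward induction. Given q_Y, the follower Ionix maximises π_I = (362 - 2q_Y - 2q_I)q_I - 30q_I.
Follower FOC: 332 - 2q_Y - 4q_I = 0, so q_I(q_Y) = (332 - 2q_Y)/4.
Yarrow substitutes q_I(q_Y) into its own profit: π_Y = q_Y(362 - 2q_Y - (332 - 2q_Y)/2) - 70q_Y = (196 - q_Y)q_Y - 70q_Y.
Leader FOC: 126 - 2q_Y = 0, so q_Y = 63.
Then q_I = (332 - 2·63)/4 = 103/2.
Price P = 362 - 2·(229/2) = 133.
Ionix's profit: (133 - 30)·(103/2) - 69 = 5235.5000.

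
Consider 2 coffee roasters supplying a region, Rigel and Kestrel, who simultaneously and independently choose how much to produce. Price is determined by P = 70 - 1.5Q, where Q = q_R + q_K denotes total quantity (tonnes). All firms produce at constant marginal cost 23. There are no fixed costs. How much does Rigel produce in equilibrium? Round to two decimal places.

10.44

Each firm earns π_i = (70 - 1.5Q)q_i - 23q_i.
Setting ∂π_i/∂q_i = 0 with rivals' quantities fixed: 47 - 3q_i - (3/2)q_j = 0.
By symmetry each firm produces the same amount; substituting q_j = q_i yields q_i = 47/(9/2) = 94/9.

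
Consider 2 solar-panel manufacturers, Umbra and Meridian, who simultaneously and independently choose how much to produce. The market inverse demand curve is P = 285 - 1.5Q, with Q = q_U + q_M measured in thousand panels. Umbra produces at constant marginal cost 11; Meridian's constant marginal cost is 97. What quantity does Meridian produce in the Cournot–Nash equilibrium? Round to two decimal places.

Umbra's profit: π_U = (285 - 1.5Q)q_U - (11q_U). Setting ∂π_U/∂q_U = 0: 274 - 3q_U - (3/2)(q_M) = 0.
Meridian's profit: π_M = (285 - 1.5Q)q_M - (97q_M). Setting ∂π_M/∂q_M = 0: 188 - 3q_M - (3/2)(q_U) = 0.
Rearranging gives the reaction functions q_U = (274 - (3/2)q_M)/3 and q_M = (188 - (3/2)q_U)/3.
Solving the pair: q_U = 80, q_M = 68/3.

22.67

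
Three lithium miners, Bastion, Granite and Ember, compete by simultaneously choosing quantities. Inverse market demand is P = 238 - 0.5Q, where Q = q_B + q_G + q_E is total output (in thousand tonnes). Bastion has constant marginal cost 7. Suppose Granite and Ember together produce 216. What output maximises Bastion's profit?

With rivals' combined output fixed at 216, Bastion's profit is π_B = (238 - (1/2)·216 - (1/2)q_B)q_B - (7q_B) = (130 - (1/2)q_B)q_B - (7q_B).
∂π_B/∂q_B = 123 - q_B = 0, so q_B = 123.

123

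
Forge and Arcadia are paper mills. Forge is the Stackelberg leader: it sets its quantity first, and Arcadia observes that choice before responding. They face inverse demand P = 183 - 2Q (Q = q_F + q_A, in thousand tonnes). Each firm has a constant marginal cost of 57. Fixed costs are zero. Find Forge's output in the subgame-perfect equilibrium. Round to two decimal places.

31.50

The follower Arcadia best-responds to any q_F: π_A = (183 - 2Q)q_A - 57q_A.
Setting the follower's marginal profit to zero, 126 - 2q_F - 4q_A = 0, i.e. q_A = (126 - 2q_F)/4.
Forge substitutes q_A(q_F) into its own profit: π_F = q_F(183 - 2q_F - (126 - 2q_F)/2) - 57q_F = (120 - q_F)q_F - 57q_F.
Maximising: ∂π_F/∂q_F = 63 - 2q_F = 0, giving q_F = 63/2.
Then q_A = (126 - 2·(63/2))/4 = 63/4.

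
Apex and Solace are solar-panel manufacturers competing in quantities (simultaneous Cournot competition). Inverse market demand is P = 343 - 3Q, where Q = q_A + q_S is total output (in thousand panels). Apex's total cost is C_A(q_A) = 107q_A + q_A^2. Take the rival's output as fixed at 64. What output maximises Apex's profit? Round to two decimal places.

With the rival's output fixed at 64, Apex's profit is π_A = (343 - 3·64 - 3q_A)q_A - (107q_A + q_A²) = (151 - 3q_A)q_A - (107q_A + q_A²).
∂π_A/∂q_A = 44 - 8q_A = 0, so q_A = 11/2.

5.50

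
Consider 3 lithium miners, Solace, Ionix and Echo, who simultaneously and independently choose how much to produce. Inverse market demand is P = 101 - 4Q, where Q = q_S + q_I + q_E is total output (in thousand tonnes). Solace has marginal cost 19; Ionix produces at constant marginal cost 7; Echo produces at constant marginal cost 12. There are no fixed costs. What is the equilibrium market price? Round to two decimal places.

Solace's profit: π_S = (101 - 4Q)q_S - (19q_S). Setting ∂π_S/∂q_S = 0: 82 - 8q_S - 4(q_I + q_E) = 0.
Ionix's first-order condition: 94 - 8q_I - 4(q_S + q_E) = 0.
Echo's profit: π_E = (101 - 4Q)q_E - (12q_E). Setting ∂π_E/∂q_E = 0: 89 - 8q_E - 4(q_S + q_I) = 0.
Adding the 3 conditions: 265 − 8Q − 8Q = 0, i.e. Q = 265/16.
Back-substituting: q_S = (82 − 265/4)/4 = 63/16, q_I = (94 − 265/4)/4 = 111/16, q_E = (89 − 265/4)/4 = 91/16.
Total output Q = 265/16, so price P = 101 - 4·(265/16) = 139/4.

34.75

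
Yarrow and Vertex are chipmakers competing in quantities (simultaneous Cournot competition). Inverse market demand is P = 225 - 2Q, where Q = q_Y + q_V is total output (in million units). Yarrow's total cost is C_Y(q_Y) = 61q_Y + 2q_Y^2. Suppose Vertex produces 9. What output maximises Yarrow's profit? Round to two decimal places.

With the rival's output fixed at 9, Yarrow's profit is π_Y = (225 - 2·9 - 2q_Y)q_Y - (61q_Y + 2q_Y²) = (207 - 2q_Y)q_Y - (61q_Y + 2q_Y²).
∂π_Y/∂q_Y = 146 - 8q_Y = 0, so q_Y = 73/4.

18.25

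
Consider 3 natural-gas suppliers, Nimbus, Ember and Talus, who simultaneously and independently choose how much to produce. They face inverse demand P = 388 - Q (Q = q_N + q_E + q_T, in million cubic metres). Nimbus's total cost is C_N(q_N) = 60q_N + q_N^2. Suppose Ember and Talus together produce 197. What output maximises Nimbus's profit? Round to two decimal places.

32.75

With rivals' combined output fixed at 197, Nimbus's profit is π_N = (388 - 197 - q_N)q_N - (60q_N + q_N²) = (191 - q_N)q_N - (60q_N + q_N²).
∂π_N/∂q_N = 131 - 4q_N = 0, so q_N = 131/4.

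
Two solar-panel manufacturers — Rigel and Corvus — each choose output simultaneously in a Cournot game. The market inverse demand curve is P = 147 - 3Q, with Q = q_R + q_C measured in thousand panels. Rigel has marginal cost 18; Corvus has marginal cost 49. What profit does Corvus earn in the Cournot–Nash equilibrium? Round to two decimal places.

Rigel's profit: π_R = (147 - 3Q)q_R - (18q_R). Setting ∂π_R/∂q_R = 0: 129 - 6q_R - 3(q_C) = 0.
Corvus's first-order condition: 98 - 6q_C - 3(q_R) = 0.
So q_R = (129 - 3q_C)/6 and q_C = (98 - 3q_R)/6.
Substituting one into the other gives q_R = 160/9 and q_C = 67/9.
Price P = 147 - 3·(227/9) = 214/3.
Corvus's profit: (214/3 - 49)·(67/9) = 166.2593.

166.26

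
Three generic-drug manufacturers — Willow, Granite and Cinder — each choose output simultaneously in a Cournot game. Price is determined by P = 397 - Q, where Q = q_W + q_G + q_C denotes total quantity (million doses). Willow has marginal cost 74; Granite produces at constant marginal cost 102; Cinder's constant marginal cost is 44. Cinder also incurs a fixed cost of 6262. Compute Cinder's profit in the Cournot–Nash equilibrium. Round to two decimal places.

Willow's profit: π_W = (397 - Q)q_W - (74q_W). Setting ∂π_W/∂q_W = 0: 323 - 2q_W - (q_G + q_C) = 0.
Granite's first-order condition: 295 - 2q_G - (q_W + q_C) = 0.
Cinder's first-order condition: 353 - 2q_C - (q_W + q_G) = 0.
Summing all 3 equations gives 971 − 4Q = 0, hence Q = 971/4.
Back-substituting: q_W = (323 − 971/4) = 321/4, q_G = (295 − 971/4) = 209/4, q_C = (353 − 971/4) = 441/4.
Price P = 397 - 971/4 = 617/4.
Cinder's profit: (617/4 - 44)·(441/4) - 6262 = 5893.0625.

5893.06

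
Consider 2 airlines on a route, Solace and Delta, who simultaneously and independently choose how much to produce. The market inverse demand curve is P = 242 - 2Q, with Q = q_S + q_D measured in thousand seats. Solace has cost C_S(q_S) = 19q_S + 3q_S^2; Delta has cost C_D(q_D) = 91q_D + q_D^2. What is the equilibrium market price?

Solace's profit: π_S = (242 - 2Q)q_S - (19q_S + 3q_S²). Setting ∂π_S/∂q_S = 0: 223 - 10q_S - 2(q_D) = 0.
Delta's profit: π_D = (242 - 2Q)q_D - (91q_D + q_D²). Setting ∂π_D/∂q_D = 0: 151 - 6q_D - 2(q_S) = 0.
So q_S = (223 - 2q_D)/10 and q_D = (151 - 2q_S)/6.
Solving the pair: q_S = 37/2, q_D = 19.
Total output Q = 75/2, so price P = 242 - 2·(75/2) = 167.

167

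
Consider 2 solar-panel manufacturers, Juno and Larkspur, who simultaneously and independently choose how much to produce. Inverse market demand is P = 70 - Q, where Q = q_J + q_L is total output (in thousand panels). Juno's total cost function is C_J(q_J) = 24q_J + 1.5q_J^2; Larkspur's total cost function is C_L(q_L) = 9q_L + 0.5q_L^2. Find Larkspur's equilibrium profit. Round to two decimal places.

513.38

Juno's profit: π_J = (70 - Q)q_J - (24q_J + (3/2)q_J²). Setting ∂π_J/∂q_J = 0: 46 - 5q_J - (q_L) = 0.
Larkspur's first-order condition: 61 - 3q_L - (q_J) = 0.
Rearranging gives the reaction functions q_J = (46 - q_L)/5 and q_L = (61 - q_J)/3.
Substituting one into the other gives q_J = 11/2 and q_L = 37/2.
Price P = 70 - 24 = 46.
Larkspur's profit: 46·(37/2) - 9·(37/2) - (1/2)(37/2)² = 513.3750.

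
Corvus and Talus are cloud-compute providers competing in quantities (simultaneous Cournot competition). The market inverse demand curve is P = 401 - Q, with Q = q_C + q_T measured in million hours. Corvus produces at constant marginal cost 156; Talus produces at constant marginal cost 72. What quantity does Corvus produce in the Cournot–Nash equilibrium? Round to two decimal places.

Corvus's profit: π_C = (401 - Q)q_C - (156q_C). Setting ∂π_C/∂q_C = 0: 245 - 2q_C - (q_T) = 0.
Talus's profit: π_T = (401 - Q)q_T - (72q_T). Setting ∂π_T/∂q_T = 0: 329 - 2q_T - (q_C) = 0.
So q_C = (245 - q_T)/2 and q_T = (329 - q_C)/2.
Substituting one into the other gives q_C = 161/3 and q_T = 413/3.

53.67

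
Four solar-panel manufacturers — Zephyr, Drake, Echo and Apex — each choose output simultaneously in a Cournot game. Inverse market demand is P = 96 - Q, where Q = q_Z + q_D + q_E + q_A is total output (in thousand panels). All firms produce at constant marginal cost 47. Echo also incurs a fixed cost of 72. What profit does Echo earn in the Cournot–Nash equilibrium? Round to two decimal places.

24.04

A representative firm's profit is π_i = q_i(96 - Q) - 47q_i.
First-order condition (treating rivals' output as given): 49 - 2q_i - Σ_{j≠i} q_j = 0.
With identical firms every q_j equals q_i, so Σ_{j≠i} q_j = 3q_i and 49 = 5q_i, giving q_i = 49/5.
Price P = 96 - 196/5 = 284/5.
Echo's profit: (284/5 - 47)·(49/5) - 72 = 601/25.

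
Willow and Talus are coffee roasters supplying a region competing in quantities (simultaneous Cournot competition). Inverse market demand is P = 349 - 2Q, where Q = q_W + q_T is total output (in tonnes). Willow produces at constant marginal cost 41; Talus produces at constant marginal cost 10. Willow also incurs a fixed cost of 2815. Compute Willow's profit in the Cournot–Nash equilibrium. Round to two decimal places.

1447.72

Willow's profit: π_W = (349 - 2Q)q_W - (41q_W). Setting ∂π_W/∂q_W = 0: 308 - 4q_W - 2(q_T) = 0.
Talus's first-order condition: 339 - 4q_T - 2(q_W) = 0.
So q_W = (308 - 2q_T)/4 and q_T = (339 - 2q_W)/4.
Solving the pair: q_W = 277/6, q_T = 185/3.
Price P = 349 - 2·(647/6) = 400/3.
Willow's profit: (400/3 - 41)·(277/6) - 2815 = 1447.7222.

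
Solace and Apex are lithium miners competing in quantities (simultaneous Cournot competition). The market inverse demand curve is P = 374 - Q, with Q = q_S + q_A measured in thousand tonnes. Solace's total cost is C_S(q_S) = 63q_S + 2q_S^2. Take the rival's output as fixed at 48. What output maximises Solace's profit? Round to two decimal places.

43.83

With the rival's output fixed at 48, Solace's profit is π_S = (374 - 48 - q_S)q_S - (63q_S + 2q_S²) = (326 - q_S)q_S - (63q_S + 2q_S²).
∂π_S/∂q_S = 263 - 6q_S = 0, so q_S = 263/6.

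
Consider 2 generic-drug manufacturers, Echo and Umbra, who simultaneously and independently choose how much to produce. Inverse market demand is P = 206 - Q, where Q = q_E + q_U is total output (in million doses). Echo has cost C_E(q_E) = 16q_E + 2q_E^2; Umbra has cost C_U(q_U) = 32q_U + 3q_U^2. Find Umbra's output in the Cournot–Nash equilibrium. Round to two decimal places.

18.17

Echo's profit: π_E = (206 - Q)q_E - (16q_E + 2q_E²). Setting ∂π_E/∂q_E = 0: 190 - 6q_E - (q_U) = 0.
Umbra's profit: π_U = (206 - Q)q_U - (32q_U + 3q_U²). Setting ∂π_U/∂q_U = 0: 174 - 8q_U - (q_E) = 0.
Best responses: q_E = (190 - q_U)/6, q_U = (174 - q_E)/8.
Substituting one into the other gives q_E = 1346/47 and q_U = 854/47.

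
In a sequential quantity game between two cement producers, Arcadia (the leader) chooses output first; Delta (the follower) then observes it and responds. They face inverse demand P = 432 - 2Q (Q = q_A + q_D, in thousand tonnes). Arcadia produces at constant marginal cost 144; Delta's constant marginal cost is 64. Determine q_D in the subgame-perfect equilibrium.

The follower Delta best-responds to any q_A: π_D = (432 - 2Q)q_D - 64q_D.
∂π_D/∂q_D = 368 - 2q_A - 4q_D = 0 gives the reaction function q_D = (368 - 2q_A)/4.
Arcadia substitutes q_D(q_A) into its own profit: π_A = q_A(432 - 2q_A - (368 - 2q_A)/2) - 144q_A = (248 - q_A)q_A - 144q_A.
Maximising: ∂π_A/∂q_A = 104 - 2q_A = 0, giving q_A = 52.
Then q_D = (368 - 2·52)/4 = 66.

66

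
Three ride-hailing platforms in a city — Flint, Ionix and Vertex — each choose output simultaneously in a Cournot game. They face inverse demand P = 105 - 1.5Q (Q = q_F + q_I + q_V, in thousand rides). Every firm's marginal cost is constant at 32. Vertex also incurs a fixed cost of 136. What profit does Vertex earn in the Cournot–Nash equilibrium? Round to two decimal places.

86.04

A representative firm's profit is π_i = q_i(105 - 1.5Q) - 32q_i.
Setting ∂π_i/∂q_i = 0 with rivals' quantities fixed: 73 - 3q_i - (3/2)·Σ_{j≠i} q_j = 0.
By symmetry each firm produces the same amount; substituting Σ_{j≠i} q_j = 2q_i yields q_i = 73/6.
Price P = 105 - (3/2)·(73/2) = 201/4.
Vertex's profit: (201/4 - 32)·(73/6) - 136 = 86.0417.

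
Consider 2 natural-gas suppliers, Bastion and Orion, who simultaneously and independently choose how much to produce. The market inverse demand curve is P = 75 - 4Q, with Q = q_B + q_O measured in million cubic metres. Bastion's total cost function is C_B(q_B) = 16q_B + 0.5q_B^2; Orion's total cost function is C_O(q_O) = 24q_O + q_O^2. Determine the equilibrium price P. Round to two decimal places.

42.08

Bastion's profit: π_B = (75 - 4Q)q_B - (16q_B + (1/2)q_B²). Setting ∂π_B/∂q_B = 0: 59 - 9q_B - 4(q_O) = 0.
Orion's first-order condition: 51 - 10q_O - 4(q_B) = 0.
Best responses: q_B = (59 - 4q_O)/9, q_O = (51 - 4q_B)/10.
Solving the pair: q_B = 193/37, q_O = 223/74.
Total output Q = 609/74, so price P = 75 - 4·(609/74) = 1557/37.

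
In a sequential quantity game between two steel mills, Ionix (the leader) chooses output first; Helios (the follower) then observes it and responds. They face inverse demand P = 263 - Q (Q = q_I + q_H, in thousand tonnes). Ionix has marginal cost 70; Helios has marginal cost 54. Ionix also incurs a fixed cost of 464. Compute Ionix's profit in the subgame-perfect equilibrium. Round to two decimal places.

Solve by backward induction. Given q_I, the follower Helios maximises π_H = (263 - q_I - q_H)q_H - 54q_H.
Follower FOC: 209 - q_I - 2q_H = 0, so q_H(q_I) = (209 - q_I)/2.
Ionix substitutes q_H(q_I) into its own profit: π_I = q_I(263 - q_I - (209 - q_I)/2) - 70q_I = (317/2 - (1/2)q_I)q_I - 70q_I.
Maximising: ∂π_I/∂q_I = 177/2 - q_I = 0, giving q_I = 177/2.
Then q_H = (209 - 177/2)/2 = 241/4.
Price P = 263 - 595/4 = 457/4.
Ionix's profit: (457/4 - 70)·(177/2) - 464 = 3452.1250.

3452.13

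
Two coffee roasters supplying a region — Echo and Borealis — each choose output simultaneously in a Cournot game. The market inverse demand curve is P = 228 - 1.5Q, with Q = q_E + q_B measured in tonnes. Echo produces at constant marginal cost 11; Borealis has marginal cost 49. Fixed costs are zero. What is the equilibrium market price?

Echo's profit: π_E = (228 - 1.5Q)q_E - (11q_E). Setting ∂π_E/∂q_E = 0: 217 - 3q_E - (3/2)(q_B) = 0.
Borealis's first-order condition: 179 - 3q_B - (3/2)(q_E) = 0.
Best responses: q_E = (217 - (3/2)q_B)/3, q_B = (179 - (3/2)q_E)/3.
Solving the pair: q_E = 170/3, q_B = 94/3.
Total output Q = 88, so price P = 228 - (3/2)·88 = 96.

96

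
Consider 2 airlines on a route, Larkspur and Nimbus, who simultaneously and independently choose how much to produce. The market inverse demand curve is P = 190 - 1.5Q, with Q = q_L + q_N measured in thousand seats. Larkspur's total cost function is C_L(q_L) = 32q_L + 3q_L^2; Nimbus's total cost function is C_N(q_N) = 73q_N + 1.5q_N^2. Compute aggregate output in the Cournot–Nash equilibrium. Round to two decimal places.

Larkspur's profit: π_L = (190 - 1.5Q)q_L - (32q_L + 3q_L²). Setting ∂π_L/∂q_L = 0: 158 - 9q_L - (3/2)(q_N) = 0.
Nimbus's first-order condition: 117 - 6q_N - (3/2)(q_L) = 0.
Best responses: q_L = (158 - (3/2)q_N)/9, q_N = (117 - (3/2)q_L)/6.
Solving the pair: q_L = 1030/69, q_N = 1088/69.
Total output Q = 1030/69 + 1088/69 = 706/23.

30.70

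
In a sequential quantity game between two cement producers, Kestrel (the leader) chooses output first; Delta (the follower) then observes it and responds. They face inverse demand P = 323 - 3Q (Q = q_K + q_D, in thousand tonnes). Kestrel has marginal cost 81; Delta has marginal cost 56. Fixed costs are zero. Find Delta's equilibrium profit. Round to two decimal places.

The follower Delta best-responds to any q_K: π_D = (323 - 3Q)q_D - 56q_D.
Setting the follower's marginal profit to zero, 267 - 3q_K - 6q_D = 0, i.e. q_D = (267 - 3q_K)/6.
The leader anticipates this reaction. Substituting into P = 323 - 3Q gives P = 379/2 - (3/2)q_K, so π_K = (379/2 - (3/2)q_K)q_K - 81q_K.
Maximising: ∂π_K/∂q_K = 217/2 - 3q_K = 0, giving q_K = 217/6.
Then q_D = (267 - 3·(217/6))/6 = 317/12.
Price P = 323 - 3·(751/12) = 541/4.
Delta's profit: (541/4 - 56)·(317/12) = 2093.5208.

2093.52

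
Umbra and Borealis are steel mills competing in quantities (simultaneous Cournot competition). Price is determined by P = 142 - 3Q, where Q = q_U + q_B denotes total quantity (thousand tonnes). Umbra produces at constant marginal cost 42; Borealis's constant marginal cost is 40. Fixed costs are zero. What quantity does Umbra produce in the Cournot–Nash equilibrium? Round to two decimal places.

Umbra's profit: π_U = (142 - 3Q)q_U - (42q_U). Setting ∂π_U/∂q_U = 0: 100 - 6q_U - 3(q_B) = 0.
Borealis's profit: π_B = (142 - 3Q)q_B - (40q_B). Setting ∂π_B/∂q_B = 0: 102 - 6q_B - 3(q_U) = 0.
Best responses: q_U = (100 - 3q_B)/6, q_B = (102 - 3q_U)/6.
Substituting one into the other gives q_U = 98/9 and q_B = 104/9.

10.89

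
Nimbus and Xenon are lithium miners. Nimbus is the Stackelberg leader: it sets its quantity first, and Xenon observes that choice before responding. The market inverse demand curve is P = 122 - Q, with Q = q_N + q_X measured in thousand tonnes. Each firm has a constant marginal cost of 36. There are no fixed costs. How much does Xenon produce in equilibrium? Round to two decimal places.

21.50

The follower Xenon best-responds to any q_N: π_X = (122 - Q)q_X - 36q_X.
Setting the follower's marginal profit to zero, 86 - q_N - 2q_X = 0, i.e. q_X = (86 - q_N)/2.
Nimbus substitutes q_X(q_N) into its own profit: π_N = q_N(122 - q_N - (86 - q_N)/2) - 36q_N = (79 - (1/2)q_N)q_N - 36q_N.
The leader's first-order condition 43 - q_N = 0 yields q_N = 43.
Then q_X = (86 - 43)/2 = 43/2.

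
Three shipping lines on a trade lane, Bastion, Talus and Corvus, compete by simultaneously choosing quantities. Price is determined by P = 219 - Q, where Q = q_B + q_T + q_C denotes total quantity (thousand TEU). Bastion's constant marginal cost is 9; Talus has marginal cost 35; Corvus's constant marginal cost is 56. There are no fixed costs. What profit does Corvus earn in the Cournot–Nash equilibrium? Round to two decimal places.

Bastion's profit: π_B = (219 - Q)q_B - (9q_B). Setting ∂π_B/∂q_B = 0: 210 - 2q_B - (q_T + q_C) = 0.
Talus's first-order condition: 184 - 2q_T - (q_B + q_C) = 0.
Corvus's first-order condition: 163 - 2q_C - (q_B + q_T) = 0.
Adding the 3 conditions: 557 − 2Q − 2Q = 0, i.e. Q = 557/4.
Back-substituting: q_B = (210 − 557/4) = 283/4, q_T = (184 − 557/4) = 179/4, q_C = (163 − 557/4) = 95/4.
Price P = 219 - 557/4 = 319/4.
Corvus's profit: (319/4 - 56)·(95/4) = 564.0625.

564.06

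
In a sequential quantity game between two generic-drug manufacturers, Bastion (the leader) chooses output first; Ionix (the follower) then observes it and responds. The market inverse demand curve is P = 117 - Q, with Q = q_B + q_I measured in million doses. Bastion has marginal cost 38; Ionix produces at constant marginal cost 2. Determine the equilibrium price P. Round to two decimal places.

Solve by backward induction. Given q_B, the follower Ionix maximises π_I = (117 - q_B - q_I)q_I - 2q_I.
Follower FOC: 115 - q_B - 2q_I = 0, so q_I(q_B) = (115 - q_B)/2.
Bastion substitutes q_I(q_B) into its own profit: π_B = q_B(117 - q_B - (115 - q_B)/2) - 38q_B = (119/2 - (1/2)q_B)q_B - 38q_B.
Leader FOC: 43/2 - q_B = 0, so q_B = 43/2.
Then q_I = (115 - 43/2)/2 = 187/4.
Total output Q = 273/4, so price P = 117 - 273/4 = 195/4.

48.75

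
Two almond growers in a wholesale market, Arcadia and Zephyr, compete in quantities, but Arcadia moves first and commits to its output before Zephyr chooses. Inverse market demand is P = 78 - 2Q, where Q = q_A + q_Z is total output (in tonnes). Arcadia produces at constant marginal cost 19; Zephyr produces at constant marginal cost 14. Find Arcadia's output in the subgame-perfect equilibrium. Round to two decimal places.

13.50

The follower Zephyr best-responds to any q_A: π_Z = (78 - 2Q)q_Z - 14q_Z.
Setting the follower's marginal profit to zero, 64 - 2q_A - 4q_Z = 0, i.e. q_Z = (64 - 2q_A)/4.
Arcadia substitutes q_Z(q_A) into its own profit: π_A = q_A(78 - 2q_A - (64 - 2q_A)/2) - 19q_A = (46 - q_A)q_A - 19q_A.
The leader's first-order condition 27 - 2q_A = 0 yields q_A = 27/2.
Then q_Z = (64 - 2·(27/2))/4 = 37/4.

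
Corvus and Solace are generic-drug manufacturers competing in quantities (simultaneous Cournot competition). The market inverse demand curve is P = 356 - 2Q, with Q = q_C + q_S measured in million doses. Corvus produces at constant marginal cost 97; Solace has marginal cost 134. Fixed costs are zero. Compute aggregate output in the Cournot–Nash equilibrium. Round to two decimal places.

Corvus's profit: π_C = (356 - 2Q)q_C - (97q_C). Setting ∂π_C/∂q_C = 0: 259 - 4q_C - 2(q_S) = 0.
Solace's profit: π_S = (356 - 2Q)q_S - (134q_S). Setting ∂π_S/∂q_S = 0: 222 - 4q_S - 2(q_C) = 0.
Best responses: q_C = (259 - 2q_S)/4, q_S = (222 - 2q_C)/4.
Solving the pair: q_C = 148/3, q_S = 185/6.
Total output Q = 148/3 + 185/6 = 481/6.

80.17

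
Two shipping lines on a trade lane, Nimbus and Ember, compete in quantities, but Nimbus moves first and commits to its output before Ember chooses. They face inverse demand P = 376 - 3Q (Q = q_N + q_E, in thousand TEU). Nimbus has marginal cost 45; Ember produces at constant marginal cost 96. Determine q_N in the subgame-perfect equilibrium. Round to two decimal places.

Solve by backward induction. Given q_N, the follower Ember maximises π_E = (376 - 3q_N - 3q_E)q_E - 96q_E.
Follower FOC: 280 - 3q_N - 6q_E = 0, so q_E(q_N) = (280 - 3q_N)/6.
The leader anticipates this reaction. Substituting into P = 376 - 3Q gives P = 236 - (3/2)q_N, so π_N = (236 - (3/2)q_N)q_N - 45q_N.
Leader FOC: 191 - 3q_N = 0, so q_N = 191/3.
Then q_E = (280 - 3·(191/3))/6 = 89/6.

63.67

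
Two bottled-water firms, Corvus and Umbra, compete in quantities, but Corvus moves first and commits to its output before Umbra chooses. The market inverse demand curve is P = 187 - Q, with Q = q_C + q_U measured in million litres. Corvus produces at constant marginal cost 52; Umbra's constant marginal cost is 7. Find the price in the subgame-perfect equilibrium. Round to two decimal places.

Solve by backward induction. Given q_C, the follower Umbra maximises π_U = (187 - q_C - q_U)q_U - 7q_U.
∂π_U/∂q_U = 180 - q_C - 2q_U = 0 gives the reaction function q_U = (180 - q_C)/2.
Corvus substitutes q_U(q_C) into its own profit: π_C = q_C(187 - q_C - (180 - q_C)/2) - 52q_C = (97 - (1/2)q_C)q_C - 52q_C.
Maximising: ∂π_C/∂q_C = 45 - q_C = 0, giving q_C = 45.
Then q_U = (180 - 45)/2 = 135/2.
Total output Q = 225/2, so price P = 187 - 225/2 = 149/2.

74.50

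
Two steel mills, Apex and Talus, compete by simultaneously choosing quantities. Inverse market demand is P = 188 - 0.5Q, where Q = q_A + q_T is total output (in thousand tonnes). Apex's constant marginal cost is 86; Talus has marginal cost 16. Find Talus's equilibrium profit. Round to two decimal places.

13014.22

Apex's profit: π_A = (188 - 0.5Q)q_A - (86q_A). Setting ∂π_A/∂q_A = 0: 102 - q_A - (1/2)(q_T) = 0.
Talus's first-order condition: 172 - q_T - (1/2)(q_A) = 0.
Rearranging gives the reaction functions q_A = (102 - (1/2)q_T) and q_T = (172 - (1/2)q_A).
Solving the pair: q_A = 64/3, q_T = 484/3.
Price P = 188 - (1/2)·(548/3) = 290/3.
Talus's profit: (290/3 - 16)·(484/3) = 13014.2222.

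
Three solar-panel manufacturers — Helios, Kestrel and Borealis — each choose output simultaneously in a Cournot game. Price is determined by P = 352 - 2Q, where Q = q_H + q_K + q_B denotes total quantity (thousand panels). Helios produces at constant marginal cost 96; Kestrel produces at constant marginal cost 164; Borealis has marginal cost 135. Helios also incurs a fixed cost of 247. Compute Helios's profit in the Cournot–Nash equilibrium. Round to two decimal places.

3870.78

Helios's profit: π_H = (352 - 2Q)q_H - (96q_H). Setting ∂π_H/∂q_H = 0: 256 - 4q_H - 2(q_K + q_B) = 0.
Kestrel's profit: π_K = (352 - 2Q)q_K - (164q_K). Setting ∂π_K/∂q_K = 0: 188 - 4q_K - 2(q_H + q_B) = 0.
Borealis's first-order condition: 217 - 4q_B - 2(q_H + q_K) = 0.
Adding the 3 first-order conditions: 661 − 8Q = 0, so Q = 661/8.
Back-substituting: q_H = (256 − 661/4)/2 = 363/8, q_K = (188 − 661/4)/2 = 91/8, q_B = (217 − 661/4)/2 = 207/8.
Price P = 352 - 2·(661/8) = 747/4.
Helios's profit: (747/4 - 96)·(363/8) - 247 = 3870.7813.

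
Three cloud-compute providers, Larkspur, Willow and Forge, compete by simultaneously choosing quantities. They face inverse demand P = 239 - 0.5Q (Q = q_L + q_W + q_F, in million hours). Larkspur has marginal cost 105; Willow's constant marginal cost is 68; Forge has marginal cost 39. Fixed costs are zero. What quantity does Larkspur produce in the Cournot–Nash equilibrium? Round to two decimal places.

15.50

Larkspur's profit: π_L = (239 - 0.5Q)q_L - (105q_L). Setting ∂π_L/∂q_L = 0: 134 - q_L - (1/2)(q_W + q_F) = 0.
Willow's profit: π_W = (239 - 0.5Q)q_W - (68q_W). Setting ∂π_W/∂q_W = 0: 171 - q_W - (1/2)(q_L + q_F) = 0.
Forge's first-order condition: 200 - q_F - (1/2)(q_L + q_W) = 0.
Summing all 3 equations gives 505 − 2Q = 0, hence Q = 505/2.
Back-substituting: q_L = (134 − 505/4)/(1/2) = 31/2, q_W = (171 − 505/4)/(1/2) = 179/2, q_F = (200 − 505/4)/(1/2) = 295/2.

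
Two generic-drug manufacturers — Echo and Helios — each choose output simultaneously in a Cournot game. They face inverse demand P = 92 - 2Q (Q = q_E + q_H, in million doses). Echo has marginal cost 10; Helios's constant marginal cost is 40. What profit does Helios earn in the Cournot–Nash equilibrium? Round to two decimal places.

26.89

Echo's profit: π_E = (92 - 2Q)q_E - (10q_E). Setting ∂π_E/∂q_E = 0: 82 - 4q_E - 2(q_H) = 0.
Helios's profit: π_H = (92 - 2Q)q_H - (40q_H). Setting ∂π_H/∂q_H = 0: 52 - 4q_H - 2(q_E) = 0.
Rearranging gives the reaction functions q_E = (82 - 2q_H)/4 and q_H = (52 - 2q_E)/4.
Substituting one into the other gives q_E = 56/3 and q_H = 11/3.
Price P = 92 - 2·(67/3) = 142/3.
Helios's profit: (142/3 - 40)·(11/3) = 242/9.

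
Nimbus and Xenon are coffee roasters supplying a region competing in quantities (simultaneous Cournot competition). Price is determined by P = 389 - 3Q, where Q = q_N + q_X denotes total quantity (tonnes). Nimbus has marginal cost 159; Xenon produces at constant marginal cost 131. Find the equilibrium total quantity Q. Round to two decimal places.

54.22

Nimbus's profit: π_N = (389 - 3Q)q_N - (159q_N). Setting ∂π_N/∂q_N = 0: 230 - 6q_N - 3(q_X) = 0.
Xenon's profit: π_X = (389 - 3Q)q_X - (131q_X). Setting ∂π_X/∂q_X = 0: 258 - 6q_X - 3(q_N) = 0.
So q_N = (230 - 3q_X)/6 and q_X = (258 - 3q_N)/6.
Substituting one into the other gives q_N = 202/9 and q_X = 286/9.
Total output Q = 202/9 + 286/9 = 488/9.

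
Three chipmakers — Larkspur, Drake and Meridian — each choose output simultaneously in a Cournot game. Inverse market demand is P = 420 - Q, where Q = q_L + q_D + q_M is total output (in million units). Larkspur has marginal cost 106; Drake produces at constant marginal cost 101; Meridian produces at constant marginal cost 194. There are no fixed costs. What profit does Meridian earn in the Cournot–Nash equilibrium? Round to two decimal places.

126.56

Larkspur's profit: π_L = (420 - Q)q_L - (106q_L). Setting ∂π_L/∂q_L = 0: 314 - 2q_L - (q_D + q_M) = 0.
Drake's profit: π_D = (420 - Q)q_D - (101q_D). Setting ∂π_D/∂q_D = 0: 319 - 2q_D - (q_L + q_M) = 0.
Meridian's first-order condition: 226 - 2q_M - (q_L + q_D) = 0.
Adding the 3 first-order conditions: 859 − 4Q = 0, so Q = 859/4.
Back-substituting: q_L = (314 − 859/4) = 397/4, q_D = (319 − 859/4) = 417/4, q_M = (226 − 859/4) = 45/4.
Price P = 420 - 859/4 = 821/4.
Meridian's profit: (821/4 - 194)·(45/4) = 126.5625.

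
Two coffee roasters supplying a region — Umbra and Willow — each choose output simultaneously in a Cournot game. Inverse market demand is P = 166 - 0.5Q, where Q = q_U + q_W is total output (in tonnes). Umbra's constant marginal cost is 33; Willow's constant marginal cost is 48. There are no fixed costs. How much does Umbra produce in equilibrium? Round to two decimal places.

98.67

Umbra's profit: π_U = (166 - 0.5Q)q_U - (33q_U). Setting ∂π_U/∂q_U = 0: 133 - q_U - (1/2)(q_W) = 0.
Willow's profit: π_W = (166 - 0.5Q)q_W - (48q_W). Setting ∂π_W/∂q_W = 0: 118 - q_W - (1/2)(q_U) = 0.
Rearranging gives the reaction functions q_U = (133 - (1/2)q_W) and q_W = (118 - (1/2)q_U).
Substituting one into the other gives q_U = 296/3 and q_W = 206/3.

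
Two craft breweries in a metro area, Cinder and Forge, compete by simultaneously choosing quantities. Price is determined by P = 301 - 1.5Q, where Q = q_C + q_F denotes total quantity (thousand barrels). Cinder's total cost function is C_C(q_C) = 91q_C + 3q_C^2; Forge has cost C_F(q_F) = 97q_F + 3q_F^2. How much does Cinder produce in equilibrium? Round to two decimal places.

20.11

Cinder's profit: π_C = (301 - 1.5Q)q_C - (91q_C + 3q_C²). Setting ∂π_C/∂q_C = 0: 210 - 9q_C - (3/2)(q_F) = 0.
Forge's first-order condition: 204 - 9q_F - (3/2)(q_C) = 0.
Rearranging gives the reaction functions q_C = (210 - (3/2)q_F)/9 and q_F = (204 - (3/2)q_C)/9.
Substituting one into the other gives q_C = 704/35 and q_F = 676/35.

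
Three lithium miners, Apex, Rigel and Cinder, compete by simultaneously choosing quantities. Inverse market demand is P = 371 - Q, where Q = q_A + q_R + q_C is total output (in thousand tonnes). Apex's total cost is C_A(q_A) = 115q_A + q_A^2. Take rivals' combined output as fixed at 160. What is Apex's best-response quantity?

With rivals' combined output fixed at 160, Apex's profit is π_A = (371 - 160 - q_A)q_A - (115q_A + q_A²) = (211 - q_A)q_A - (115q_A + q_A²).
∂π_A/∂q_A = 96 - 4q_A = 0, so q_A = 24.

24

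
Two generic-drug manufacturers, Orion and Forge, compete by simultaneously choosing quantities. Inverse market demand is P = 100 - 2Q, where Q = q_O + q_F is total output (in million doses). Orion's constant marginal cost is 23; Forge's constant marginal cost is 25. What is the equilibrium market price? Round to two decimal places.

49.33

Orion's profit: π_O = (100 - 2Q)q_O - (23q_O). Setting ∂π_O/∂q_O = 0: 77 - 4q_O - 2(q_F) = 0.
Forge's first-order condition: 75 - 4q_F - 2(q_O) = 0.
Best responses: q_O = (77 - 2q_F)/4, q_F = (75 - 2q_O)/4.
Substituting one into the other gives q_O = 79/6 and q_F = 73/6.
Total output Q = 76/3, so price P = 100 - 2·(76/3) = 148/3.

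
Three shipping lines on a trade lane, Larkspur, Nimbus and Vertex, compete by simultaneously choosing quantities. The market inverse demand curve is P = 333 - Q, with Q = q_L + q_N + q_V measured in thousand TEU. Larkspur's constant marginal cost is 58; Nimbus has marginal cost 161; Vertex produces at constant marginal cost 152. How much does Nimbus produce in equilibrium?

Larkspur's profit: π_L = (333 - Q)q_L - (58q_L). Setting ∂π_L/∂q_L = 0: 275 - 2q_L - (q_N + q_V) = 0.
Nimbus's first-order condition: 172 - 2q_N - (q_L + q_V) = 0.
Vertex's profit: π_V = (333 - Q)q_V - (152q_V). Setting ∂π_V/∂q_V = 0: 181 - 2q_V - (q_L + q_N) = 0.
Adding the 3 first-order conditions: 628 − 4Q = 0, so Q = 157.
Back-substituting: q_L = (275 − 157) = 118, q_N = (172 − 157) = 15, q_V = (181 − 157) = 24.

15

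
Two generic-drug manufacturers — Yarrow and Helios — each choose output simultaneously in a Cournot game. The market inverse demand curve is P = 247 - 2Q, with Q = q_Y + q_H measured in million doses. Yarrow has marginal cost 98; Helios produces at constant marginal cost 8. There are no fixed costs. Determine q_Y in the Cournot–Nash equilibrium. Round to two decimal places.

9.83

Yarrow's profit: π_Y = (247 - 2Q)q_Y - (98q_Y). Setting ∂π_Y/∂q_Y = 0: 149 - 4q_Y - 2(q_H) = 0.
Helios's profit: π_H = (247 - 2Q)q_H - (8q_H). Setting ∂π_H/∂q_H = 0: 239 - 4q_H - 2(q_Y) = 0.
So q_Y = (149 - 2q_H)/4 and q_H = (239 - 2q_Y)/4.
Solving the pair: q_Y = 59/6, q_H = 329/6.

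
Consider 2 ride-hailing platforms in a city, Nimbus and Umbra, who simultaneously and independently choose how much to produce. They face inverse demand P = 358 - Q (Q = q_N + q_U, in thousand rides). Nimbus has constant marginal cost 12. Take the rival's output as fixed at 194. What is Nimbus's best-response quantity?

With the rival's output fixed at 194, Nimbus's profit is π_N = (358 - 194 - q_N)q_N - (12q_N) = (164 - q_N)q_N - (12q_N).
∂π_N/∂q_N = 152 - 2q_N = 0, so q_N = 76.

76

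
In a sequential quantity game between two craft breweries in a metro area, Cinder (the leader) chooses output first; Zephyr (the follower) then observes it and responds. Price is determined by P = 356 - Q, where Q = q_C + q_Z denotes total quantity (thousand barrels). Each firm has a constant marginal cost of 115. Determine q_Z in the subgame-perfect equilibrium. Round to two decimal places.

Solve by backward induction. Given q_C, the follower Zephyr maximises π_Z = (356 - q_C - q_Z)q_Z - 115q_Z.
∂π_Z/∂q_Z = 241 - q_C - 2q_Z = 0 gives the reaction function q_Z = (241 - q_C)/2.
The leader anticipates this reaction. Substituting into P = 356 - Q gives P = 471/2 - (1/2)q_C, so π_C = (471/2 - (1/2)q_C)q_C - 115q_C.
Leader FOC: 241/2 - q_C = 0, so q_C = 241/2.
Then q_Z = (241 - 241/2)/2 = 241/4.

60.25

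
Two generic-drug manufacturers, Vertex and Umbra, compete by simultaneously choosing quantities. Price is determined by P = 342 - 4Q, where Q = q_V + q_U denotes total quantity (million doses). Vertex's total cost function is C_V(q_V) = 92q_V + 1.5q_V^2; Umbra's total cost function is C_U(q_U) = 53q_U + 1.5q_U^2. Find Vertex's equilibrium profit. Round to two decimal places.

1267.54

Vertex's profit: π_V = (342 - 4Q)q_V - (92q_V + (3/2)q_V²). Setting ∂π_V/∂q_V = 0: 250 - 11q_V - 4(q_U) = 0.
Umbra's profit: π_U = (342 - 4Q)q_U - (53q_U + (3/2)q_U²). Setting ∂π_U/∂q_U = 0: 289 - 11q_U - 4(q_V) = 0.
So q_V = (250 - 4q_U)/11 and q_U = (289 - 4q_V)/11.
Solving the pair: q_V = 1594/105, q_U = 20.7524.
Price P = 342 - 4·(539/15) = 198.2667.
Vertex's profit: 198.2667·(1594/105) - 92·(1594/105) - (3/2)(1594/105)² = 1267.5372.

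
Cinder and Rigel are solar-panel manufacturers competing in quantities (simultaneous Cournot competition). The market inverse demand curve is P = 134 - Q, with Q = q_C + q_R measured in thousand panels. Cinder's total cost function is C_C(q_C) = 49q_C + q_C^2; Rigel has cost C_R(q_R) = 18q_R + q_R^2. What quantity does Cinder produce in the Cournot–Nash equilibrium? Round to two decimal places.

Cinder's profit: π_C = (134 - Q)q_C - (49q_C + q_C²). Setting ∂π_C/∂q_C = 0: 85 - 4q_C - (q_R) = 0.
Rigel's first-order condition: 116 - 4q_R - (q_C) = 0.
So q_C = (85 - q_R)/4 and q_R = (116 - q_C)/4.
Substituting one into the other gives q_C = 224/15 and q_R = 379/15.

14.93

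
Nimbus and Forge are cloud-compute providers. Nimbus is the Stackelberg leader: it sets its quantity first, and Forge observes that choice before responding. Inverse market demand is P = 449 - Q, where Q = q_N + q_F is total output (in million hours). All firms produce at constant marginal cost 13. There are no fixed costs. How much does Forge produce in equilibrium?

109

The follower Forge best-responds to any q_N: π_F = (449 - Q)q_F - 13q_F.
∂π_F/∂q_F = 436 - q_N - 2q_F = 0 gives the reaction function q_F = (436 - q_N)/2.
The leader anticipates this reaction. Substituting into P = 449 - Q gives P = 231 - (1/2)q_N, so π_N = (231 - (1/2)q_N)q_N - 13q_N.
Maximising: ∂π_N/∂q_N = 218 - q_N = 0, giving q_N = 218.
Then q_F = (436 - 218)/2 = 109.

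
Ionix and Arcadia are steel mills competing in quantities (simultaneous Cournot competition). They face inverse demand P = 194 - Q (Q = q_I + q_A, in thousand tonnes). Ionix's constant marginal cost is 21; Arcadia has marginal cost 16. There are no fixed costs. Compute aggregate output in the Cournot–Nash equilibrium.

Ionix's profit: π_I = (194 - Q)q_I - (21q_I). Setting ∂π_I/∂q_I = 0: 173 - 2q_I - (q_A) = 0.
Arcadia's profit: π_A = (194 - Q)q_A - (16q_A). Setting ∂π_A/∂q_A = 0: 178 - 2q_A - (q_I) = 0.
So q_I = (173 - q_A)/2 and q_A = (178 - q_I)/2.
Solving the pair: q_I = 56, q_A = 61.
Total output Q = 56 + 61 = 117.

117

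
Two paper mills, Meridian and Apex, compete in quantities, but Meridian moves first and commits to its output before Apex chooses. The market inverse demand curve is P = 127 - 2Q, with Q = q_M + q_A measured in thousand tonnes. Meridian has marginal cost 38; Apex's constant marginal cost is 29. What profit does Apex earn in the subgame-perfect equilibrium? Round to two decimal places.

Solve by backward induction. Given q_M, the follower Apex maximises π_A = (127 - 2q_M - 2q_A)q_A - 29q_A.
Setting the follower's marginal profit to zero, 98 - 2q_M - 4q_A = 0, i.e. q_A = (98 - 2q_M)/4.
The leader anticipates this reaction. Substituting into P = 127 - 2Q gives P = 78 - q_M, so π_M = (78 - q_M)q_M - 38q_M.
The leader's first-order condition 40 - 2q_M = 0 yields q_M = 20.
Then q_A = (98 - 2·20)/4 = 29/2.
Price P = 127 - 2·(69/2) = 58.
Apex's profit: (58 - 29)·(29/2) = 841/2.

420.50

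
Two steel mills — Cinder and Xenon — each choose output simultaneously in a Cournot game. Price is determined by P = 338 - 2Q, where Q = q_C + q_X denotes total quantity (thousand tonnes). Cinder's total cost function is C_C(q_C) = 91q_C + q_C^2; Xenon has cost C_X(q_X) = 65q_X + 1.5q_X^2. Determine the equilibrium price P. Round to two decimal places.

215.53

Cinder's profit: π_C = (338 - 2Q)q_C - (91q_C + q_C²). Setting ∂π_C/∂q_C = 0: 247 - 6q_C - 2(q_X) = 0.
Xenon's profit: π_X = (338 - 2Q)q_X - (65q_X + (3/2)q_X²). Setting ∂π_X/∂q_X = 0: 273 - 7q_X - 2(q_C) = 0.
So q_C = (247 - 2q_X)/6 and q_X = (273 - 2q_C)/7.
Substituting one into the other gives q_C = 1183/38 and q_X = 572/19.
Total output Q = 61.2368, so price P = 338 - 2·61.2368 = 215.5263.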